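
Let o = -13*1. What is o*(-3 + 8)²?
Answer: -325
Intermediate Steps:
o = -13
o*(-3 + 8)² = -13*(-3 + 8)² = -13*5² = -13*25 = -325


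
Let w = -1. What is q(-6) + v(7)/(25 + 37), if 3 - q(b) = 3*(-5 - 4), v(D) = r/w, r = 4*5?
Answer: 920/31 ≈ 29.677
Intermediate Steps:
r = 20
v(D) = -20 (v(D) = 20/(-1) = 20*(-1) = -20)
q(b) = 30 (q(b) = 3 - 3*(-5 - 4) = 3 - 3*(-9) = 3 - 1*(-27) = 3 + 27 = 30)
q(-6) + v(7)/(25 + 37) = 30 - 20/(25 + 37) = 30 - 20/62 = 30 - 20*1/62 = 30 - 10/31 = 920/31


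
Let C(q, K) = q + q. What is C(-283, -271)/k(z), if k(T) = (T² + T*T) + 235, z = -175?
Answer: -566/61485 ≈ -0.0092055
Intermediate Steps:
k(T) = 235 + 2*T² (k(T) = (T² + T²) + 235 = 2*T² + 235 = 235 + 2*T²)
C(q, K) = 2*q
C(-283, -271)/k(z) = (2*(-283))/(235 + 2*(-175)²) = -566/(235 + 2*30625) = -566/(235 + 61250) = -566/61485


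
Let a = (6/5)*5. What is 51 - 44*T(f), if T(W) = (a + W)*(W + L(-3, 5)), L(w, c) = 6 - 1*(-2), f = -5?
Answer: -81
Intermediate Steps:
a = 6 (a = (6*(⅕))*5 = (6/5)*5 = 6)
L(w, c) = 8 (L(w, c) = 6 + 2 = 8)
T(W) = (6 + W)*(8 + W) (T(W) = (6 + W)*(W + 8) = (6 + W)*(8 + W))
51 - 44*T(f) = 51 - 44*(48 + (-5)² + 14*(-5)) = 51 - 44*(48 + 25 - 70) = 51 - 44*3 = 51 - 132 = -81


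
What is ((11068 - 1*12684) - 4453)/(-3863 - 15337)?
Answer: 2023/6400 ≈ 0.31609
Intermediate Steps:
((11068 - 1*12684) - 4453)/(-3863 - 15337) = ((11068 - 12684) - 4453)/(-19200) = (-1616 - 4453)*(-1/19200) = -6069*(-1/19200) = 2023/6400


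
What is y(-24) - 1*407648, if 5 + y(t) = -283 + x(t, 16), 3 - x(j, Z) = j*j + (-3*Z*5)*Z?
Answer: -404669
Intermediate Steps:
x(j, Z) = 3 - j² + 15*Z² (x(j, Z) = 3 - (j*j + (-3*Z*5)*Z) = 3 - (j² + (-15*Z)*Z) = 3 - (j² - 15*Z²) = 3 + (-j² + 15*Z²) = 3 - j² + 15*Z²)
y(t) = 3555 - t² (y(t) = -5 + (-283 + (3 - t² + 15*16²)) = -5 + (-283 + (3 - t² + 15*256)) = -5 + (-283 + (3 - t² + 3840)) = -5 + (-283 + (3843 - t²)) = -5 + (3560 - t²) = 3555 - t²)
y(-24) - 1*407648 = (3555 - 1*(-24)²) - 1*407648 = (3555 - 1*576) - 407648 = (3555 - 576) - 407648 = 2979 - 407648 = -404669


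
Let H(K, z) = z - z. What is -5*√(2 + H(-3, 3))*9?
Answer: -45*√2 ≈ -63.640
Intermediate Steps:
H(K, z) = 0
-5*√(2 + H(-3, 3))*9 = -5*√(2 + 0)*9 = -5*√2*9 = -45*√2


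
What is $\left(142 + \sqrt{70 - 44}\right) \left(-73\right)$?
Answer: $-10366 - 73 \sqrt{26} \approx -10738.0$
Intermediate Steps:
$\left(142 + \sqrt{70 - 44}\right) \left(-73\right) = \left(142 + \sqrt{26}\right) \left(-73\right) = -10366 - 73 \sqrt{26}$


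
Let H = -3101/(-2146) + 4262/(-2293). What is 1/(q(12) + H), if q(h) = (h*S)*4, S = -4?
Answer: -4920778/946825035 ≈ -0.0051971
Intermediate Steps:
H = -2035659/4920778 (H = -3101*(-1/2146) + 4262*(-1/2293) = 3101/2146 - 4262/2293 = -2035659/4920778 ≈ -0.41369)
q(h) = -16*h (q(h) = (h*(-4))*4 = -4*h*4 = -16*h)
1/(q(12) + H) = 1/(-16*12 - 2035659/4920778) = 1/(-192 - 2035659/4920778) = 1/(-946825035/4920778) = -4920778/946825035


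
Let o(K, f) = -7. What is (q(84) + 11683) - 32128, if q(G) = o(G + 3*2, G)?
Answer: -20452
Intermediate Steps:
q(G) = -7
(q(84) + 11683) - 32128 = (-7 + 11683) - 32128 = 11676 - 32128 = -20452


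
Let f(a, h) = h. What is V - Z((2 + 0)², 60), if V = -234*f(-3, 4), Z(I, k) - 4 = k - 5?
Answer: -995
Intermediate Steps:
Z(I, k) = -1 + k (Z(I, k) = 4 + (k - 5) = 4 + (-5 + k) = -1 + k)
V = -936 (V = -234*4 = -936)
V - Z((2 + 0)², 60) = -936 - (-1 + 60) = -936 - 1*59 = -936 - 59 = -995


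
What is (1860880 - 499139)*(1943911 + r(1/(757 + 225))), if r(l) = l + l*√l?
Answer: 2599455450849823/982 + 1361741*√982/964324 ≈ 2.6471e+12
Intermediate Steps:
r(l) = l + l^(3/2)
(1860880 - 499139)*(1943911 + r(1/(757 + 225))) = (1860880 - 499139)*(1943911 + (1/(757 + 225) + (1/(757 + 225))^(3/2))) = 1361741*(1943911 + (1/982 + (1/982)^(3/2))) = 1361741*(1943911 + (1/982 + √982/964324)) = 1361741*(1908920603/982 + √982/964324) = 2599455450849823/982 + 1361741*√982/964324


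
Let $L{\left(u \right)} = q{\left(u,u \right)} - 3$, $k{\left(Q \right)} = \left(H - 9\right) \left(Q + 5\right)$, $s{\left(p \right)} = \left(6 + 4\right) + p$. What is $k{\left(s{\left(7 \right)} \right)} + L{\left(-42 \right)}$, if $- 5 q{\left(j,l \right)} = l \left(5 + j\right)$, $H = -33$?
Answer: $- \frac{6189}{5} \approx -1237.8$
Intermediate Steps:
$s{\left(p \right)} = 10 + p$
$q{\left(j,l \right)} = - \frac{l \left(5 + j\right)}{5}$
$k{\left(Q \right)} = -210 - 42 Q$ ($k{\left(Q \right)} = \left(-33 - 9\right) \left(Q + 5\right) = - 42 \left(5 + Q\right) = -210 - 42 Q$)
$L{\left(u \right)} = -3 - \frac{u \left(5 + u\right)}{5}$ ($L{\left(u \right)} = - \frac{u \left(5 + u\right)}{5} - 3 = -3 - \frac{u \left(5 + u\right)}{5}$)
$k{\left(s{\left(7 \right)} \right)} + L{\left(-42 \right)} = \left(-210 - 42 \left(10 + 7\right)\right) - \left(3 - \frac{42 \left(5 - 42\right)}{5}\right) = \left(-210 - 714\right) - \left(3 - - \frac{1554}{5}\right) = \left(-210 - 714\right) - \frac{1569}{5} = -924 - \frac{1569}{5} = - \frac{6189}{5}$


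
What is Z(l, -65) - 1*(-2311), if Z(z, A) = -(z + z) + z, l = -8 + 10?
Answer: 2309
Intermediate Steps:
l = 2
Z(z, A) = -z (Z(z, A) = -2*z + z = -z)
Z(l, -65) - 1*(-2311) = -1*2 - 1*(-2311) = -2 + 2311 = 2309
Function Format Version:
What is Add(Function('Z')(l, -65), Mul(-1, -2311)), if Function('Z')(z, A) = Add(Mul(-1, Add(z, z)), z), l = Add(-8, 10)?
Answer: 2309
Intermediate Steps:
l = 2
Function('Z')(z, A) = Mul(-1, z) (Function('Z')(z, A) = Add(Mul(-1, Mul(2, z)), z) = Add(Mul(-2, z), z) = Mul(-1, z))
Add(Function('Z')(l, -65), Mul(-1, -2311)) = Add(Mul(-1, 2), Mul(-1, -2311)) = Add(-2, 2311) = 2309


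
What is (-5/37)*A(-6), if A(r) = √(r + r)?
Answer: -10*I*√3/37 ≈ -0.46812*I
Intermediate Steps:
A(r) = √2*√r (A(r) = √(2*r) = √2*√r)
(-5/37)*A(-6) = (-5/37)*(√2*√(-6)) = ((1/37)*(-5))*(√2*(I*√6)) = -10*I*√3/37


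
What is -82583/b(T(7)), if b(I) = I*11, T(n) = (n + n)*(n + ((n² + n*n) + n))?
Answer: -82583/17248 ≈ -4.7880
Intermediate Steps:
T(n) = 2*n*(2*n + 2*n²) (T(n) = (2*n)*(n + ((n² + n²) + n)) = (2*n)*(n + (2*n² + n)) = (2*n)*(n + (n + 2*n²)) = (2*n)*(2*n + 2*n²) = 2*n*(2*n + 2*n²))
b(I) = 11*I
-82583/b(T(7)) = -82583*1/(2156*(1 + 7)) = -82583/(11*(4*49*8)) = -82583/(11*1568) = -82583/17248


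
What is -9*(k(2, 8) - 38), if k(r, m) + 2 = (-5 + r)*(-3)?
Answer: 279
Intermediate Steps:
k(r, m) = 13 - 3*r (k(r, m) = -2 + (-5 + r)*(-3) = -2 + (15 - 3*r) = 13 - 3*r)
-9*(k(2, 8) - 38) = -9*((13 - 3*2) - 38) = -9*((13 - 6) - 38) = -9*(7 - 38) = -9*(-31) = 279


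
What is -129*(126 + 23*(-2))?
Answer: -10320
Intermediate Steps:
-129*(126 + 23*(-2)) = -129*(126 - 46) = -129*80 = -10320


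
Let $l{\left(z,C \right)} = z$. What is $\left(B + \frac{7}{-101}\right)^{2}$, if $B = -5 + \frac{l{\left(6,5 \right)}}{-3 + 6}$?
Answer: $\frac{96100}{10201} \approx 9.4206$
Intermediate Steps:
$B = -3$ ($B = -5 + \frac{1}{-3 + 6} \cdot 6 = -5 + \frac{1}{3} \cdot 6 = -5 + 2 = -3$)
$\left(B + \frac{7}{-101}\right)^{2} = \left(-3 + \frac{7}{-101}\right)^{2} = \left(-3 + 7 \left(- \frac{1}{101}\right)\right)^{2} = \left(-3 - \frac{7}{101}\right)^{2} = \left(- \frac{310}{101}\right)^{2} = \frac{96100}{10201}$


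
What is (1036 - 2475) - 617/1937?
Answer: -2787960/1937 ≈ -1439.3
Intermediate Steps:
(1036 - 2475) - 617/1937 = -1439 - 617*1/1937 = -1439 - 617/1937 = -2787960/1937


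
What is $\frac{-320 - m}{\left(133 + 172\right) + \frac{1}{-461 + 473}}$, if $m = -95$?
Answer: $- \frac{2700}{3661} \approx -0.7375$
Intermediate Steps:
$\frac{-320 - m}{\left(133 + 172\right) + \frac{1}{-461 + 473}} = \frac{-320 - -95}{\left(133 + 172\right) + \frac{1}{-461 + 473}} = \frac{-320 + 95}{305 + \frac{1}{12}} = - \frac{225}{305 + \frac{1}{12}} = - \frac{225}{\frac{3661}{12}} = \left(-225\right) \frac{12}{3661} = - \frac{2700}{3661}$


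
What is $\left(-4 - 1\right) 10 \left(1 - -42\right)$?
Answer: $-2150$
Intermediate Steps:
$\left(-4 - 1\right) 10 \left(1 - -42\right) = \left(-5\right) 10 \left(1 + 42\right) = \left(-50\right) 43 = -2150$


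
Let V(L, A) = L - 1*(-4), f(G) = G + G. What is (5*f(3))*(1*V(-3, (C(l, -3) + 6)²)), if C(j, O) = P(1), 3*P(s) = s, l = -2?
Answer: 30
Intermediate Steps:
P(s) = s/3
C(j, O) = ⅓ (C(j, O) = (⅓)*1 = ⅓)
f(G) = 2*G
V(L, A) = 4 + L (V(L, A) = L + 4 = 4 + L)
(5*f(3))*(1*V(-3, (C(l, -3) + 6)²)) = (5*(2*3))*(1*(4 - 3)) = (5*6)*(1*1) = 30*1 = 30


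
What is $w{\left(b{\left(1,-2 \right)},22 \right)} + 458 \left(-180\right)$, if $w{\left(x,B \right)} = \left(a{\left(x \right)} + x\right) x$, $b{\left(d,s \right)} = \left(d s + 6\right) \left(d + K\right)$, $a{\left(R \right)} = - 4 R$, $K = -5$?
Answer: $-83208$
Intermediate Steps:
$b{\left(d,s \right)} = \left(-5 + d\right) \left(6 + d s\right)$ ($b{\left(d,s \right)} = \left(d s + 6\right) \left(d - 5\right) = \left(6 + d s\right) \left(-5 + d\right) = \left(-5 + d\right) \left(6 + d s\right)$)
$w{\left(x,B \right)} = - 3 x^{2}$ ($w{\left(x,B \right)} = \left(- 4 x + x\right) x = - 3 x x = - 3 x^{2}$)
$w{\left(b{\left(1,-2 \right)},22 \right)} + 458 \left(-180\right) = - 3 \left(-30 + 6 \cdot 1 - 2 \cdot 1^{2} - 5 \left(-2\right)\right)^{2} + 458 \left(-180\right) = - 3 \left(-30 + 6 - 2 + 10\right)^{2} - 82440 = - 3 \left(-16\right)^{2} - 82440 = \left(-3\right) 256 - 82440 = -768 - 82440 = -83208$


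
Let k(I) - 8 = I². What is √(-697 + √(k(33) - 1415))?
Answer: √(-697 + I*√318) ≈ 0.3377 + 26.403*I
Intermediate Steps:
k(I) = 8 + I²
√(-697 + √(k(33) - 1415)) = √(-697 + √((8 + 33²) - 1415)) = √(-697 + √((8 + 1089) - 1415)) = √(-697 + √(1097 - 1415)) = √(-697 + √(-318)) = √(-697 + I*√318)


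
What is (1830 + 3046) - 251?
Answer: 4625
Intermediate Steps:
(1830 + 3046) - 251 = 4876 - 251 = 4625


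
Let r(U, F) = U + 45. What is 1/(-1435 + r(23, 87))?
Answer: -1/1367 ≈ -0.00073153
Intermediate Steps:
r(U, F) = 45 + U
1/(-1435 + r(23, 87)) = 1/(-1435 + (45 + 23)) = 1/(-1435 + 68) = 1/(-1367) = -1/1367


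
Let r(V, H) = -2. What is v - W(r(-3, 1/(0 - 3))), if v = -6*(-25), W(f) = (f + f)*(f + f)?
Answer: 134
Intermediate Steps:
W(f) = 4*f**2 (W(f) = (2*f)*(2*f) = 4*f**2)
v = 150
v - W(r(-3, 1/(0 - 3))) = 150 - 4*(-2)**2 = 150 - 4*4 = 150 - 1*16 = 150 - 16 = 134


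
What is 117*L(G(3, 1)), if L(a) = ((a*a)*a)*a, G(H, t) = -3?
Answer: 9477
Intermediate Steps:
L(a) = a⁴ (L(a) = (a²*a)*a = a³*a = a⁴)
117*L(G(3, 1)) = 117*(-3)⁴ = 117*81 = 9477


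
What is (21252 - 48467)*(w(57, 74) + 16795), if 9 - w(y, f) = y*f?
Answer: -342527990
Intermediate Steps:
w(y, f) = 9 - f*y (w(y, f) = 9 - y*f = 9 - f*y)
(21252 - 48467)*(w(57, 74) + 16795) = (21252 - 48467)*((9 - 1*74*57) + 16795) = -27215*((9 - 4218) + 16795) = -27215*(-4209 + 16795) = -27215*12586 = -342527990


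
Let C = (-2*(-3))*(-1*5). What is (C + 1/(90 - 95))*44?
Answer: -6644/5 ≈ -1328.8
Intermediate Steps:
C = -30 (C = 6*(-5) = -30)
(C + 1/(90 - 95))*44 = (-30 + 1/(90 - 95))*44 = (-30 + 1/(-5))*44 = (-30 - ⅕)*44 = -151/5*44 = -6644/5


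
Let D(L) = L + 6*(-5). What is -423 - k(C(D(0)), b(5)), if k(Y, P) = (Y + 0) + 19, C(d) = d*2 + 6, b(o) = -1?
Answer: -388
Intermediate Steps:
D(L) = -30 + L (D(L) = L - 30 = -30 + L)
C(d) = 6 + 2*d (C(d) = 2*d + 6 = 6 + 2*d)
k(Y, P) = 19 + Y (k(Y, P) = Y + 19 = 19 + Y)
-423 - k(C(D(0)), b(5)) = -423 - (19 + (6 + 2*(-30 + 0))) = -423 - (19 + (6 + 2*(-30))) = -423 - (19 + (6 - 60)) = -423 - (19 - 54) = -423 - 1*(-35) = -423 + 35 = -388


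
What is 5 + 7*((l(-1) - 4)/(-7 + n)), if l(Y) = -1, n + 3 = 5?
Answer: 12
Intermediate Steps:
n = 2 (n = -3 + 5 = 2)
5 + 7*((l(-1) - 4)/(-7 + n)) = 5 + 7*((-1 - 4)/(-7 + 2)) = 5 + 7*(-5/(-5)) = 5 + 7*(-5*(-⅕)) = 5 + 7*1 = 5 + 7 = 12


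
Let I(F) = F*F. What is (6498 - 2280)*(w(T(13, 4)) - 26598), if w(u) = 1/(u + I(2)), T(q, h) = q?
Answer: -1907231970/17 ≈ -1.1219e+8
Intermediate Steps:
I(F) = F²
w(u) = 1/(4 + u) (w(u) = 1/(u + 2²) = 1/(u + 4) = 1/(4 + u))
(6498 - 2280)*(w(T(13, 4)) - 26598) = (6498 - 2280)*(1/(4 + 13) - 26598) = 4218*(1/17 - 26598) = 4218*(-452165/17) = -1907231970/17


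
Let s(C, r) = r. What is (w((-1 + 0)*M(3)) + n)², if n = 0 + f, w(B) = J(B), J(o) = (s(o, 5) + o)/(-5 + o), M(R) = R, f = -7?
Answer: 841/16 ≈ 52.563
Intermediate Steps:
J(o) = (5 + o)/(-5 + o)
w(B) = (5 + B)/(-5 + B)
n = -7 (n = 0 - 7 = -7)
(w((-1 + 0)*M(3)) + n)² = ((5 + (-1 + 0)*3)/(-5 + (-1 + 0)*3) - 7)² = ((5 - 1*3)/(-5 - 1*3) - 7)² = ((5 - 3)/(-5 - 3) - 7)² = (2/(-8) - 7)² = (-⅛*2 - 7)² = (-¼ - 7)² = (-29/4)² = 841/16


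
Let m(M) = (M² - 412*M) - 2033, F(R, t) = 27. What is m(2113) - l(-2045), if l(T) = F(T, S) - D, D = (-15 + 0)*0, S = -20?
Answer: 3592153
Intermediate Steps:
D = 0 (D = -15*0 = 0)
m(M) = -2033 + M² - 412*M
l(T) = 27 (l(T) = 27 - 1*0 = 27 + 0 = 27)
m(2113) - l(-2045) = (-2033 + 2113² - 412*2113) - 1*27 = (-2033 + 4464769 - 870556) - 27 = 3592180 - 27 = 3592153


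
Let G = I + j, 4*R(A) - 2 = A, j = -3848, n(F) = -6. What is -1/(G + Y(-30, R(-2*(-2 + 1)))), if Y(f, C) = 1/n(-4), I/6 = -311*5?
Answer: 6/79069 ≈ 7.5883e-5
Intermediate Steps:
I = -9330 (I = 6*(-311*5) = 6*(-1555) = -9330)
R(A) = ½ + A/4
Y(f, C) = -⅙ (Y(f, C) = 1/(-6) = -⅙)
G = -13178 (G = -9330 - 3848 = -13178)
-1/(G + Y(-30, R(-2*(-2 + 1)))) = -1/(-13178 - ⅙) = -1/(-79069/6) = -1*(-6/79069) = 6/79069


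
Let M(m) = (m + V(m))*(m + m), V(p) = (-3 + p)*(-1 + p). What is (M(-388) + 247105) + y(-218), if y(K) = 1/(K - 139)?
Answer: -41940585268/357 ≈ -1.1748e+8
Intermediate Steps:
V(p) = (-1 + p)*(-3 + p)
y(K) = 1/(-139 + K)
M(m) = 2*m*(3 + m² - 3*m) (M(m) = (m + (3 + m² - 4*m))*(m + m) = (3 + m² - 3*m)*(2*m) = 2*m*(3 + m² - 3*m))
(M(-388) + 247105) + y(-218) = (2*(-388)*(3 + (-388)² - 3*(-388)) + 247105) + 1/(-139 - 218) = (2*(-388)*(3 + 150544 + 1164) + 247105) + 1/(-357) = (2*(-388)*151711 + 247105) - 1/357 = (-117727736 + 247105) - 1/357 = -117480631 - 1/357 = -41940585268/357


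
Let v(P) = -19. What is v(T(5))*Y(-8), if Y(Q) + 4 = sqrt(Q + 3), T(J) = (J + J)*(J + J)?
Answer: 76 - 19*I*sqrt(5) ≈ 76.0 - 42.485*I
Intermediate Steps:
T(J) = 4*J**2 (T(J) = (2*J)*(2*J) = 4*J**2)
Y(Q) = -4 + sqrt(3 + Q) (Y(Q) = -4 + sqrt(Q + 3) = -4 + sqrt(3 + Q))
v(T(5))*Y(-8) = -19*(-4 + sqrt(3 - 8)) = -19*(-4 + sqrt(-5)) = -19*(-4 + I*sqrt(5)) = 76 - 19*I*sqrt(5)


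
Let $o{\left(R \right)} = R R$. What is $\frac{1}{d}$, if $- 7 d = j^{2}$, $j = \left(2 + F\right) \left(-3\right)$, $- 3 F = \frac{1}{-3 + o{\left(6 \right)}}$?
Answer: $- \frac{7623}{38809} \approx -0.19642$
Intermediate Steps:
$o{\left(R \right)} = R^{2}$
$F = - \frac{1}{99}$ ($F = - \frac{1}{3 \left(-3 + 6^{2}\right)} = - \frac{1}{3 \left(-3 + 36\right)} = - \frac{1}{3 \cdot 33} = \left(- \frac{1}{3}\right) \frac{1}{33} = - \frac{1}{99} \approx -0.010101$)
$j = - \frac{197}{33}$ ($j = \left(2 - \frac{1}{99}\right) \left(-3\right) = \frac{197}{99} \left(-3\right) = - \frac{197}{33} \approx -5.9697$)
$d = - \frac{38809}{7623}$ ($d = - \frac{\left(- \frac{197}{33}\right)^{2}}{7} = \left(- \frac{1}{7}\right) \frac{38809}{1089} = - \frac{38809}{7623} \approx -5.091$)
$\frac{1}{d} = \frac{1}{- \frac{38809}{7623}} = - \frac{7623}{38809}$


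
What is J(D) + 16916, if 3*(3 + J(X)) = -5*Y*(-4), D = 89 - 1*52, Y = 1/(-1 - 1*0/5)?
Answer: 50719/3 ≈ 16906.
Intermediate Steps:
Y = -1 (Y = 1/(-1 + 0*(⅕)) = 1/(-1 + 0) = 1/(-1) = -1)
D = 37 (D = 89 - 52 = 37)
J(X) = -29/3 (J(X) = -3 + (-5*(-1)*(-4))/3 = -3 + (5*(-4))/3 = -3 + (⅓)*(-20) = -3 - 20/3 = -29/3)
J(D) + 16916 = -29/3 + 16916 = 50719/3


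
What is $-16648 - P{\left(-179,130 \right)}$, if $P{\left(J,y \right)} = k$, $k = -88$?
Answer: $-16560$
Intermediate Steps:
$P{\left(J,y \right)} = -88$
$-16648 - P{\left(-179,130 \right)} = -16648 - -88 = -16648 + 88 = -16560$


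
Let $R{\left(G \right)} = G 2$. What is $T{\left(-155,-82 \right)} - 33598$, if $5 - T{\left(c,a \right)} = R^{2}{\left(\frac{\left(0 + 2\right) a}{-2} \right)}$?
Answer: $-60489$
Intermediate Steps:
$R{\left(G \right)} = 2 G$
$T{\left(c,a \right)} = 5 - 4 a^{2}$ ($T{\left(c,a \right)} = 5 - \left(2 \frac{\left(0 + 2\right) a}{-2}\right)^{2} = 5 - \left(2 \cdot 2 a \left(- \frac{1}{2}\right)\right)^{2} = 5 - \left(2 \left(- a\right)\right)^{2} = 5 - \left(- 2 a\right)^{2} = 5 - 4 a^{2}$)
$T{\left(-155,-82 \right)} - 33598 = \left(5 - 4 \left(-82\right)^{2}\right) - 33598 = \left(5 - 26896\right) - 33598 = -26891 - 33598 = -60489$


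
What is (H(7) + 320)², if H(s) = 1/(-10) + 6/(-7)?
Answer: 498762889/4900 ≈ 1.0179e+5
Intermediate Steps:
H(s) = -67/70 (H(s) = 1*(-⅒) + 6*(-⅐) = -⅒ - 6/7 = -67/70)
(H(7) + 320)² = (-67/70 + 320)² = (22333/70)² = 498762889/4900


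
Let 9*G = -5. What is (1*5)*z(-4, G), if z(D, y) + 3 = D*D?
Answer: 65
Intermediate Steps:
G = -5/9 (G = (⅑)*(-5) = -5/9 ≈ -0.55556)
z(D, y) = -3 + D² (z(D, y) = -3 + D*D = -3 + D²)
(1*5)*z(-4, G) = (1*5)*(-3 + (-4)²) = 5*(-3 + 16) = 5*13 = 65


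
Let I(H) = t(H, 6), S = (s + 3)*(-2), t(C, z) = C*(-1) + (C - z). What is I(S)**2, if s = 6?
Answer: 36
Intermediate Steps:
t(C, z) = -z (t(C, z) = -C + (C - z) = -z)
S = -18 (S = (6 + 3)*(-2) = 9*(-2) = -18)
I(H) = -6 (I(H) = -1*6 = -6)
I(S)**2 = (-6)**2 = 36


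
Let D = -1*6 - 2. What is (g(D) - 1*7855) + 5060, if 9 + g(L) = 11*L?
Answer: -2892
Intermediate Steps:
D = -8 (D = -6 - 2 = -8)
g(L) = -9 + 11*L
(g(D) - 1*7855) + 5060 = ((-9 + 11*(-8)) - 1*7855) + 5060 = ((-9 - 88) - 7855) + 5060 = (-97 - 7855) + 5060 = -7952 + 5060 = -2892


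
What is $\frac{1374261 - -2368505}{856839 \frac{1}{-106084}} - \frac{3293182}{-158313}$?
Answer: $- \frac{20951657708910658}{45216250869} \approx -4.6337 \cdot 10^{5}$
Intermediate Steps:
$\frac{1374261 - -2368505}{856839 \frac{1}{-106084}} - \frac{3293182}{-158313} = \frac{1374261 + 2368505}{856839 \left(- \frac{1}{106084}\right)} - - \frac{3293182}{158313} = \frac{3742766}{- \frac{856839}{106084}} + \frac{3293182}{158313} = 3742766 \left(- \frac{106084}{856839}\right) + \frac{3293182}{158313} = - \frac{397047588344}{856839} + \frac{3293182}{158313} = - \frac{20951657708910658}{45216250869}$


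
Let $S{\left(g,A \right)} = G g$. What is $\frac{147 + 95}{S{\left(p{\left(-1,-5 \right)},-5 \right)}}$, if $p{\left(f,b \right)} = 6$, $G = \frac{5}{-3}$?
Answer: $- \frac{121}{5} \approx -24.2$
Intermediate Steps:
$G = - \frac{5}{3}$ ($G = 5 \left(- \frac{1}{3}\right) = - \frac{5}{3} \approx -1.6667$)
$S{\left(g,A \right)} = - \frac{5 g}{3}$
$\frac{147 + 95}{S{\left(p{\left(-1,-5 \right)},-5 \right)}} = \frac{147 + 95}{\left(- \frac{5}{3}\right) 6} = \frac{1}{-10} \cdot 242 = \left(- \frac{1}{10}\right) 242 = - \frac{121}{5}$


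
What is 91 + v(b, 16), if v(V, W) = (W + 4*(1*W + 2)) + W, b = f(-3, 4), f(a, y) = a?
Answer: 195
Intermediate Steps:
b = -3
v(V, W) = 8 + 6*W (v(V, W) = (W + 4*(W + 2)) + W = (W + 4*(2 + W)) + W = (W + (8 + 4*W)) + W = (8 + 5*W) + W = 8 + 6*W)
91 + v(b, 16) = 91 + (8 + 6*16) = 91 + (8 + 96) = 91 + 104 = 195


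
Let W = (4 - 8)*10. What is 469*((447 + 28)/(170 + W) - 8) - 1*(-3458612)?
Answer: 89870915/26 ≈ 3.4566e+6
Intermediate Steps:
W = -40 (W = -4*10 = -40)
469*((447 + 28)/(170 + W) - 8) - 1*(-3458612) = 469*((447 + 28)/(170 - 40) - 8) - 1*(-3458612) = 469*(475/130 - 8) + 3458612 = 469*(475*(1/130) - 8) + 3458612 = 469*(95/26 - 8) + 3458612 = 469*(-113/26) + 3458612 = -52997/26 + 3458612 = 89870915/26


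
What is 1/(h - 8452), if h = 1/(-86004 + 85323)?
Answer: -681/5755813 ≈ -0.00011832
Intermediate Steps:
h = -1/681 (h = 1/(-681) = -1/681 ≈ -0.0014684)
1/(h - 8452) = 1/(-1/681 - 8452) = 1/(-5755813/681) = -681/5755813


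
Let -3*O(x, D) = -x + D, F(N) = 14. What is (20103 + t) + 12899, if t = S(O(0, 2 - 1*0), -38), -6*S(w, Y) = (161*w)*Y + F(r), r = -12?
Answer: 290879/9 ≈ 32320.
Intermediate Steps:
O(x, D) = -D/3 + x/3 (O(x, D) = -(-x + D)/3 = -(D - x)/3 = -D/3 + x/3)
S(w, Y) = -7/3 - 161*Y*w/6 (S(w, Y) = -((161*w)*Y + 14)/6 = -(161*Y*w + 14)/6 = -(14 + 161*Y*w)/6 = -7/3 - 161*Y*w/6)
t = -6139/9 (t = -7/3 - 161/6*(-38)*(-(2 - 1*0)/3 + (⅓)*0) = -7/3 - 161/6*(-38)*(-(2 + 0)/3 + 0) = -7/3 - 161/6*(-38)*(-⅓*2 + 0) = -7/3 - 161/6*(-38)*(-⅔ + 0) = -7/3 - 161/6*(-38)*(-⅔) = -7/3 - 6118/9 = -6139/9 ≈ -682.11)
(20103 + t) + 12899 = (20103 - 6139/9) + 12899 = 174788/9 + 12899 = 290879/9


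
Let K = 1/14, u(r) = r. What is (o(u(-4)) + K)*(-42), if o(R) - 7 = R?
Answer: -129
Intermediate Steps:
o(R) = 7 + R
K = 1/14 ≈ 0.071429
(o(u(-4)) + K)*(-42) = ((7 - 4) + 1/14)*(-42) = (3 + 1/14)*(-42) = (43/14)*(-42) = -129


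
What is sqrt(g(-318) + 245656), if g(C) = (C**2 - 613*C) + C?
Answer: 2*sqrt(135349) ≈ 735.80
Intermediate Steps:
g(C) = C**2 - 612*C
sqrt(g(-318) + 245656) = sqrt(-318*(-612 - 318) + 245656) = sqrt(-318*(-930) + 245656) = sqrt(295740 + 245656) = sqrt(541396) = 2*sqrt(135349)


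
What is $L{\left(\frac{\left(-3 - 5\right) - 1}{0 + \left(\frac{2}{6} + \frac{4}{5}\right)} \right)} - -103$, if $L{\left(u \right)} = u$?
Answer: $\frac{1616}{17} \approx 95.059$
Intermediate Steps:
$L{\left(\frac{\left(-3 - 5\right) - 1}{0 + \left(\frac{2}{6} + \frac{4}{5}\right)} \right)} - -103 = \frac{\left(-3 - 5\right) - 1}{0 + \left(\frac{2}{6} + \frac{4}{5}\right)} - -103 = \frac{-8 - 1}{0 + \left(2 \cdot \frac{1}{6} + 4 \cdot \frac{1}{5}\right)} + 103 = - \frac{9}{0 + \left(\frac{1}{3} + \frac{4}{5}\right)} + 103 = - \frac{9}{0 + \frac{17}{15}} + 103 = - \frac{9}{\frac{17}{15}} + 103 = \left(-9\right) \frac{15}{17} + 103 = - \frac{135}{17} + 103 = \frac{1616}{17}$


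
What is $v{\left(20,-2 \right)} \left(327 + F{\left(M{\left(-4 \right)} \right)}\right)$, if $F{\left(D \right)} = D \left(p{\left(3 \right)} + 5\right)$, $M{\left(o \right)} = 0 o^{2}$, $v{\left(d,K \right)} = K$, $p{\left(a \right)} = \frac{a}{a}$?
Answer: $-654$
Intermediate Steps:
$p{\left(a \right)} = 1$
$M{\left(o \right)} = 0$
$F{\left(D \right)} = 6 D$ ($F{\left(D \right)} = D \left(1 + 5\right) = D 6 = 6 D$)
$v{\left(20,-2 \right)} \left(327 + F{\left(M{\left(-4 \right)} \right)}\right) = - 2 \left(327 + 6 \cdot 0\right) = - 2 \left(327 + 0\right) = \left(-2\right) 327 = -654$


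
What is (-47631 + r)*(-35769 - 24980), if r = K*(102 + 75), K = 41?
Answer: 2452680126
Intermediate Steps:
r = 7257 (r = 41*(102 + 75) = 41*177 = 7257)
(-47631 + r)*(-35769 - 24980) = (-47631 + 7257)*(-35769 - 24980) = -40374*(-60749) = 2452680126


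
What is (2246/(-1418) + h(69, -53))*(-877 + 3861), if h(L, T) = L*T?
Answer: -7740305024/709 ≈ -1.0917e+7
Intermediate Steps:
(2246/(-1418) + h(69, -53))*(-877 + 3861) = (2246/(-1418) + 69*(-53))*(-877 + 3861) = (2246*(-1/1418) - 3657)*2984 = (-1123/709 - 3657)*2984 = -2593936/709*2984 = -7740305024/709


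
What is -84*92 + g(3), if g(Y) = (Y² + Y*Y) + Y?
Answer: -7707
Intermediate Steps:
g(Y) = Y + 2*Y² (g(Y) = (Y² + Y²) + Y = 2*Y² + Y = Y + 2*Y²)
-84*92 + g(3) = -84*92 + 3*(1 + 2*3) = -7728 + 3*(1 + 6) = -7728 + 3*7 = -7728 + 21 = -7707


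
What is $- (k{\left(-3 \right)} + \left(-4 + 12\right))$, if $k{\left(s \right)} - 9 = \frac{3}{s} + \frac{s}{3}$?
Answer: $-15$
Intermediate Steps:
$k{\left(s \right)} = 9 + \frac{3}{s} + \frac{s}{3}$ ($k{\left(s \right)} = 9 + \left(\frac{3}{s} + \frac{s}{3}\right) = 9 + \frac{3}{s} + \frac{s}{3}$)
$- (k{\left(-3 \right)} + \left(-4 + 12\right)) = - (\left(9 + \frac{3}{-3} + \frac{1}{3} \left(-3\right)\right) + \left(-4 + 12\right)) = - (\left(9 + 3 \left(- \frac{1}{3}\right) - 1\right) + 8) = - (\left(9 - 1 - 1\right) + 8) = - (7 + 8) = \left(-1\right) 15 = -15$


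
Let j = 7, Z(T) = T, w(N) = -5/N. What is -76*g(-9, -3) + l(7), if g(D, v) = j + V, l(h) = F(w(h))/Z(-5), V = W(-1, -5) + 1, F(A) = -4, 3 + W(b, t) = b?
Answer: -1516/5 ≈ -303.20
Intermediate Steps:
W(b, t) = -3 + b
V = -3 (V = (-3 - 1) + 1 = -4 + 1 = -3)
l(h) = 4/5 (l(h) = -4/(-5) = -4*(-1/5) = 4/5)
g(D, v) = 4 (g(D, v) = 7 - 3 = 4)
-76*g(-9, -3) + l(7) = -76*4 + 4/5 = -304 + 4/5 = -1516/5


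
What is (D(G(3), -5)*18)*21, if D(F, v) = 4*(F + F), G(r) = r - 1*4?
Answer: -3024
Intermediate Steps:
G(r) = -4 + r (G(r) = r - 4 = -4 + r)
D(F, v) = 8*F (D(F, v) = 4*(2*F) = 8*F)
(D(G(3), -5)*18)*21 = ((8*(-4 + 3))*18)*21 = ((8*(-1))*18)*21 = -8*18*21 = -144*21 = -3024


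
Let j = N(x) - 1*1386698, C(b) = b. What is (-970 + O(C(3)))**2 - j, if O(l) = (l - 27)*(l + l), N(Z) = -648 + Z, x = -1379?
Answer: 2629721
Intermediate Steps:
O(l) = 2*l*(-27 + l) (O(l) = (-27 + l)*(2*l) = 2*l*(-27 + l))
j = -1388725 (j = (-648 - 1379) - 1*1386698 = -2027 - 1386698 = -1388725)
(-970 + O(C(3)))**2 - j = (-970 + 2*3*(-27 + 3))**2 - 1*(-1388725) = (-970 + 2*3*(-24))**2 + 1388725 = (-970 - 144)**2 + 1388725 = (-1114)**2 + 1388725 = 1240996 + 1388725 = 2629721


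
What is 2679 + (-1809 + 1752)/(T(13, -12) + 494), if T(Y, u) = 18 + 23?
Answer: 1433208/535 ≈ 2678.9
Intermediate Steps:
T(Y, u) = 41
2679 + (-1809 + 1752)/(T(13, -12) + 494) = 2679 + (-1809 + 1752)/(41 + 494) = 2679 - 57/535 = 1433208/535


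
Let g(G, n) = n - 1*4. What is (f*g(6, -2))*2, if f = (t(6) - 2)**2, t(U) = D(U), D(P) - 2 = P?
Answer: -432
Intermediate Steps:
D(P) = 2 + P
g(G, n) = -4 + n (g(G, n) = n - 4 = -4 + n)
t(U) = 2 + U
f = 36 (f = ((2 + 6) - 2)**2 = (8 - 2)**2 = 6**2 = 36)
(f*g(6, -2))*2 = (36*(-4 - 2))*2 = (36*(-6))*2 = -216*2 = -432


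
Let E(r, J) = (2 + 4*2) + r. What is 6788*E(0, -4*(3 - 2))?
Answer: 67880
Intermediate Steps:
E(r, J) = 10 + r (E(r, J) = (2 + 8) + r = 10 + r)
6788*E(0, -4*(3 - 2)) = 6788*(10 + 0) = 6788*10 = 67880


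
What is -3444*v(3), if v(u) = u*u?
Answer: -30996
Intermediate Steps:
v(u) = u²
-3444*v(3) = -3444*3² = -3444*9 = -30996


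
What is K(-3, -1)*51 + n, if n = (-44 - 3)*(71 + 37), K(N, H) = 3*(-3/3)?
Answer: -5229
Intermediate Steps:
K(N, H) = -3 (K(N, H) = 3*(-3*1/3) = 3*(-1) = -3)
n = -5076 (n = -47*108 = -5076)
K(-3, -1)*51 + n = -3*51 - 5076 = -153 - 5076 = -5229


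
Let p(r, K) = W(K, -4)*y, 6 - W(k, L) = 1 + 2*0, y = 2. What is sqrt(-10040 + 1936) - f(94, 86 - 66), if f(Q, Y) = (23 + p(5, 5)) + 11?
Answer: -44 + 2*I*sqrt(2026) ≈ -44.0 + 90.022*I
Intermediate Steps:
W(k, L) = 5 (W(k, L) = 6 - (1 + 2*0) = 6 - (1 + 0) = 6 - 1*1 = 6 - 1 = 5)
p(r, K) = 10 (p(r, K) = 5*2 = 10)
f(Q, Y) = 44 (f(Q, Y) = (23 + 10) + 11 = 33 + 11 = 44)
sqrt(-10040 + 1936) - f(94, 86 - 66) = sqrt(-10040 + 1936) - 1*44 = sqrt(-8104) - 44 = 2*I*sqrt(2026) - 44 = -44 + 2*I*sqrt(2026)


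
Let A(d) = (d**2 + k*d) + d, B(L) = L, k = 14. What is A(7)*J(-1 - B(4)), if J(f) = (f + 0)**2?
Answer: 3850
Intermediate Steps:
A(d) = d**2 + 15*d (A(d) = (d**2 + 14*d) + d = d**2 + 15*d)
J(f) = f**2
A(7)*J(-1 - B(4)) = (7*(15 + 7))*(-1 - 1*4)**2 = (7*22)*(-1 - 4)**2 = 154*(-5)**2 = 154*25 = 3850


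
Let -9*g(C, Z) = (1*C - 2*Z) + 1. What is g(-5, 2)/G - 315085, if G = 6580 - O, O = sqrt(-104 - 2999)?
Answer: -122787215072155/389695527 + 8*I*sqrt(3103)/389695527 ≈ -3.1509e+5 + 1.1436e-6*I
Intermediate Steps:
g(C, Z) = -1/9 - C/9 + 2*Z/9 (g(C, Z) = -((1*C - 2*Z) + 1)/9 = -((C - 2*Z) + 1)/9 = -(1 + C - 2*Z)/9 = -1/9 - C/9 + 2*Z/9)
O = I*sqrt(3103) (O = sqrt(-3103) = I*sqrt(3103) ≈ 55.705*I)
G = 6580 - I*sqrt(3103) ≈ 6580.0 - 55.705*I
g(-5, 2)/G - 315085 = (-1/9 - 1/9*(-5) + (2/9)*2)/(6580 - I*sqrt(3103)) - 315085 = (-1/9 + 5/9 + 4/9)/(6580 - I*sqrt(3103)) - 315085 = 8/(9*(6580 - I*sqrt(3103))) - 315085 = -315085 + 8/(9*(6580 - I*sqrt(3103)))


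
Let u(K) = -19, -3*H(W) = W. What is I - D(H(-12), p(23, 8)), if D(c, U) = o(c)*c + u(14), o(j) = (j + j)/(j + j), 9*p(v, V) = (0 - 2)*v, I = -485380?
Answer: -485365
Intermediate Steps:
p(v, V) = -2*v/9 (p(v, V) = ((0 - 2)*v)/9 = (-2*v)/9 = -2*v/9)
o(j) = 1 (o(j) = (2*j)/((2*j)) = (2*j)*(1/(2*j)) = 1)
H(W) = -W/3
D(c, U) = -19 + c (D(c, U) = 1*c - 19 = c - 19 = -19 + c)
I - D(H(-12), p(23, 8)) = -485380 - (-19 - ⅓*(-12)) = -485380 - (-19 + 4) = -485380 - 1*(-15) = -485380 + 15 = -485365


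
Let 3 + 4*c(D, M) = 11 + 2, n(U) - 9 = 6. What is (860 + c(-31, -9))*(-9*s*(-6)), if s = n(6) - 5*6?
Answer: -698625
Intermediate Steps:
n(U) = 15 (n(U) = 9 + 6 = 15)
c(D, M) = 5/2 (c(D, M) = -¾ + (11 + 2)/4 = -¾ + (¼)*13 = -¾ + 13/4 = 5/2)
s = -15 (s = 15 - 5*6 = 15 - 1*30 = 15 - 30 = -15)
(860 + c(-31, -9))*(-9*s*(-6)) = (860 + 5/2)*(-9*(-15)*(-6)) = 1725*(135*(-6))/2 = (1725/2)*(-810) = -698625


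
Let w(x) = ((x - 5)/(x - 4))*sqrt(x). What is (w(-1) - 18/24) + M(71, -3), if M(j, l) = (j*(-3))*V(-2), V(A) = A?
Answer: 1701/4 + 6*I/5 ≈ 425.25 + 1.2*I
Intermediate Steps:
M(j, l) = 6*j (M(j, l) = (j*(-3))*(-2) = -3*j*(-2) = 6*j)
w(x) = sqrt(x)*(-5 + x)/(-4 + x) (w(x) = ((-5 + x)/(-4 + x))*sqrt(x) = sqrt(x)*(-5 + x)/(-4 + x))
(w(-1) - 18/24) + M(71, -3) = (sqrt(-1)*(-5 - 1)/(-4 - 1) - 18/24) + 6*71 = (I*(-6)/(-5) - 18*1/24) + 426 = (I*(-1/5)*(-6) - 3/4) + 426 = (6*I/5 - 3/4) + 426 = (-3/4 + 6*I/5) + 426 = 1701/4 + 6*I/5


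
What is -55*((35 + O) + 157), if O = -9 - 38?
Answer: -7975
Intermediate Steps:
O = -47
-55*((35 + O) + 157) = -55*((35 - 47) + 157) = -55*(-12 + 157) = -55*145 = -7975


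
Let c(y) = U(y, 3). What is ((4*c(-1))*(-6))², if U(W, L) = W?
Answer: 576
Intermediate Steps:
c(y) = y
((4*c(-1))*(-6))² = ((4*(-1))*(-6))² = (-4*(-6))² = 24² = 576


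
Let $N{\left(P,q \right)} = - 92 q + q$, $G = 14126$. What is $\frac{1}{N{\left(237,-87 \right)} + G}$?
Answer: $\frac{1}{22043} \approx 4.5366 \cdot 10^{-5}$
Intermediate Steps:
$N{\left(P,q \right)} = - 91 q$
$\frac{1}{N{\left(237,-87 \right)} + G} = \frac{1}{\left(-91\right) \left(-87\right) + 14126} = \frac{1}{7917 + 14126} = \frac{1}{22043}$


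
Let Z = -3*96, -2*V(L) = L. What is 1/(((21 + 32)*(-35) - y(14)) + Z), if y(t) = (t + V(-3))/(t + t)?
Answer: -56/120039 ≈ -0.00046651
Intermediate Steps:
V(L) = -L/2
y(t) = (3/2 + t)/(2*t) (y(t) = (t - ½*(-3))/(t + t) = (t + 3/2)/((2*t)) = (3/2 + t)*(1/(2*t)) = (3/2 + t)/(2*t))
Z = -288
1/(((21 + 32)*(-35) - y(14)) + Z) = 1/(((21 + 32)*(-35) - (3 + 2*14)/(4*14)) - 288) = 1/((53*(-35) - (3 + 28)/(4*14)) - 288) = 1/((-1855 - 31/(4*14)) - 288) = 1/((-1855 - 1*31/56) - 288) = 1/((-1855 - 31/56) - 288) = 1/(-103911/56 - 288) = 1/(-120039/56) = -56/120039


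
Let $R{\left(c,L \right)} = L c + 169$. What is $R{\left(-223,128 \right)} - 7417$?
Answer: $-35792$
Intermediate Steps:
$R{\left(c,L \right)} = 169 + L c$
$R{\left(-223,128 \right)} - 7417 = \left(169 + 128 \left(-223\right)\right) - 7417 = \left(169 - 28544\right) - 7417 = -28375 - 7417 = -35792$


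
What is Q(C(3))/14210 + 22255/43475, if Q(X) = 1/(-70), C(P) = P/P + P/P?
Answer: 885480201/1729783300 ≈ 0.51190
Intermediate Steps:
C(P) = 2 (C(P) = 1 + 1 = 2)
Q(X) = -1/70
Q(C(3))/14210 + 22255/43475 = -1/70/14210 + 22255/43475 = -1/70*1/14210 + 22255*(1/43475) = -1/994700 + 4451/8695 = 885480201/1729783300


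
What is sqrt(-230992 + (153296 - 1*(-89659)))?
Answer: sqrt(11963) ≈ 109.38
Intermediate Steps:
sqrt(-230992 + (153296 - 1*(-89659))) = sqrt(-230992 + (153296 + 89659)) = sqrt(-230992 + 242955) = sqrt(11963)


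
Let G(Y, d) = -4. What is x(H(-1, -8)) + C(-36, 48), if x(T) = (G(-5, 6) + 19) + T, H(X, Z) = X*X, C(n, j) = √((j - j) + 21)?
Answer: 16 + √21 ≈ 20.583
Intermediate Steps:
C(n, j) = √21 (C(n, j) = √(0 + 21) = √21)
H(X, Z) = X²
x(T) = 15 + T (x(T) = (-4 + 19) + T = 15 + T)
x(H(-1, -8)) + C(-36, 48) = (15 + (-1)²) + √21 = (15 + 1) + √21 = 16 + √21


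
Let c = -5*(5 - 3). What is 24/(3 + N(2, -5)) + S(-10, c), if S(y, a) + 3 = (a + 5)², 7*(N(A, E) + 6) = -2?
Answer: 338/23 ≈ 14.696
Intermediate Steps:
c = -10 (c = -5*2 = -10)
N(A, E) = -44/7 (N(A, E) = -6 + (⅐)*(-2) = -6 - 2/7 = -44/7)
S(y, a) = -3 + (5 + a)² (S(y, a) = -3 + (a + 5)² = -3 + (5 + a)²)
24/(3 + N(2, -5)) + S(-10, c) = 24/(3 - 44/7) + (-3 + (5 - 10)²) = 24/(-23/7) + (-3 + (-5)²) = -7/23*24 + (-3 + 25) = -168/23 + 22 = 338/23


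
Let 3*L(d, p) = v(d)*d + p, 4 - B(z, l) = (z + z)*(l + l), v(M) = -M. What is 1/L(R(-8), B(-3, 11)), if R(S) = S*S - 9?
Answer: -1/963 ≈ -0.0010384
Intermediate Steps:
R(S) = -9 + S² (R(S) = S² - 9 = -9 + S²)
B(z, l) = 4 - 4*l*z (B(z, l) = 4 - (z + z)*(l + l) = 4 - 2*z*2*l = 4 - 4*l*z)
L(d, p) = -d²/3 + p/3 (L(d, p) = ((-d)*d + p)/3 = (-d² + p)/3 = (p - d²)/3 = -d²/3 + p/3)
1/L(R(-8), B(-3, 11)) = 1/(-(-9 + (-8)²)²/3 + (4 - 4*11*(-3))/3) = 1/(-(-9 + 64)²/3 + (4 + 132)/3) = 1/(-⅓*55² + (⅓)*136) = 1/(-⅓*3025 + 136/3) = 1/(-3025/3 + 136/3) = 1/(-963) = -1/963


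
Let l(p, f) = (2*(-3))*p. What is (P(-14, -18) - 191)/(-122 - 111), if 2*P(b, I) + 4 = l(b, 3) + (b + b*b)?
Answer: 60/233 ≈ 0.25751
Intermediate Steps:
l(p, f) = -6*p
P(b, I) = -2 + b**2/2 - 5*b/2 (P(b, I) = -2 + (-6*b + (b + b*b))/2 = -2 + (-6*b + (b + b**2))/2 = -2 + (b**2 - 5*b)/2 = -2 + (b**2/2 - 5*b/2) = -2 + b**2/2 - 5*b/2)
(P(-14, -18) - 191)/(-122 - 111) = ((-2 + (1/2)*(-14)**2 - 5/2*(-14)) - 191)/(-122 - 111) = ((-2 + (1/2)*196 + 35) - 191)/(-233) = ((-2 + 98 + 35) - 191)*(-1/233) = (131 - 191)*(-1/233) = -60*(-1/233) = 60/233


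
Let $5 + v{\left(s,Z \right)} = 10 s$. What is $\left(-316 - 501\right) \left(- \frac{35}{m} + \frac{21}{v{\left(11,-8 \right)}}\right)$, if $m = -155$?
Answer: $- \frac{53922}{155} \approx -347.88$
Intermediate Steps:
$v{\left(s,Z \right)} = -5 + 10 s$
$\left(-316 - 501\right) \left(- \frac{35}{m} + \frac{21}{v{\left(11,-8 \right)}}\right) = \left(-316 - 501\right) \left(- \frac{35}{-155} + \frac{21}{-5 + 10 \cdot 11}\right) = - 817 \left(\left(-35\right) \left(- \frac{1}{155}\right) + \frac{21}{-5 + 110}\right) = - 817 \left(\frac{7}{31} + \frac{21}{105}\right) = - 817 \left(\frac{7}{31} + 21 \cdot \frac{1}{105}\right) = - 817 \left(\frac{7}{31} + \frac{1}{5}\right) = \left(-817\right) \frac{66}{155} = - \frac{53922}{155}$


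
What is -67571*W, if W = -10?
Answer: 675710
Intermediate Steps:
-67571*W = -67571*(-10) = 675710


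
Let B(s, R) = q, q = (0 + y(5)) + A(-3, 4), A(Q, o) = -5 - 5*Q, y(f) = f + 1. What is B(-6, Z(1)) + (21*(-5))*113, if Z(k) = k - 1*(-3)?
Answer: -11849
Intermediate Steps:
y(f) = 1 + f
Z(k) = 3 + k (Z(k) = k + 3 = 3 + k)
q = 16 (q = (0 + (1 + 5)) + (-5 - 5*(-3)) = (0 + 6) + (-5 + 15) = 6 + 10 = 16)
B(s, R) = 16
B(-6, Z(1)) + (21*(-5))*113 = 16 + (21*(-5))*113 = 16 - 105*113 = 16 - 11865 = -11849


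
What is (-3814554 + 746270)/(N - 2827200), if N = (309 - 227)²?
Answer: 767071/705119 ≈ 1.0879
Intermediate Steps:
N = 6724 (N = 82² = 6724)
(-3814554 + 746270)/(N - 2827200) = (-3814554 + 746270)/(6724 - 2827200) = -3068284/(-2820476) = -3068284*(-1/2820476) = 767071/705119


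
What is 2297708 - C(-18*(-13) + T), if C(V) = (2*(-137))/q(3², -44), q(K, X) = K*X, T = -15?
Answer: 454946047/198 ≈ 2.2977e+6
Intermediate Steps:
C(V) = 137/198 (C(V) = (2*(-137))/((3²*(-44))) = -274/(9*(-44)) = -274/(-396) = -274*(-1/396) = 137/198)
2297708 - C(-18*(-13) + T) = 2297708 - 1*137/198 = 2297708 - 137/198 = 454946047/198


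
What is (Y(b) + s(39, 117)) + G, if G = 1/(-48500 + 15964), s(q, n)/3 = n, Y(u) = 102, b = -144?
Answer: 14738807/32536 ≈ 453.00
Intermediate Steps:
s(q, n) = 3*n
G = -1/32536 (G = 1/(-32536) = -1/32536 ≈ -3.0735e-5)
(Y(b) + s(39, 117)) + G = (102 + 3*117) - 1/32536 = (102 + 351) - 1/32536 = 453 - 1/32536 = 14738807/32536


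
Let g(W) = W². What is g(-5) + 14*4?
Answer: 81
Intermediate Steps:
g(-5) + 14*4 = (-5)² + 14*4 = 25 + 56 = 81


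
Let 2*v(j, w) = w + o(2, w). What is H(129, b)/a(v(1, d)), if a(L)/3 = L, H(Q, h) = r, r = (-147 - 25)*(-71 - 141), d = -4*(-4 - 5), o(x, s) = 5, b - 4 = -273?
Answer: 72928/123 ≈ 592.91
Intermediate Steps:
b = -269 (b = 4 - 273 = -269)
d = 36 (d = -4*(-9) = 36)
r = 36464 (r = -172*(-212) = 36464)
H(Q, h) = 36464
v(j, w) = 5/2 + w/2 (v(j, w) = (w + 5)/2 = (5 + w)/2 = 5/2 + w/2)
a(L) = 3*L
H(129, b)/a(v(1, d)) = 36464/((3*(5/2 + (½)*36))) = 36464/((3*(5/2 + 18))) = 36464/((3*(41/2))) = 36464/(123/2) = 36464*(2/123) = 72928/123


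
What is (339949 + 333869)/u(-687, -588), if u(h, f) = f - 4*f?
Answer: 112303/294 ≈ 381.98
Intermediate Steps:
u(h, f) = -3*f
(339949 + 333869)/u(-687, -588) = (339949 + 333869)/((-3*(-588))) = 673818/1764 = 673818*(1/1764) = 112303/294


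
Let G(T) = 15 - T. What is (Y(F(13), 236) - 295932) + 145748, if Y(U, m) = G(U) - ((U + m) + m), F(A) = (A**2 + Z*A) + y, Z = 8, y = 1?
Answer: -151189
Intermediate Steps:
F(A) = 1 + A**2 + 8*A (F(A) = (A**2 + 8*A) + 1 = 1 + A**2 + 8*A)
Y(U, m) = 15 - 2*U - 2*m (Y(U, m) = (15 - U) - ((U + m) + m) = (15 - U) - (U + 2*m) = (15 - U) + (-U - 2*m) = 15 - 2*U - 2*m)
(Y(F(13), 236) - 295932) + 145748 = ((15 - 2*(1 + 13**2 + 8*13) - 2*236) - 295932) + 145748 = ((15 - 2*(1 + 169 + 104) - 472) - 295932) + 145748 = ((15 - 2*274 - 472) - 295932) + 145748 = ((15 - 548 - 472) - 295932) + 145748 = (-1005 - 295932) + 145748 = -296937 + 145748 = -151189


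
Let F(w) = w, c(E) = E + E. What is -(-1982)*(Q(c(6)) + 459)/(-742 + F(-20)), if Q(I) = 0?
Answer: -151623/127 ≈ -1193.9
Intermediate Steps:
c(E) = 2*E
-(-1982)*(Q(c(6)) + 459)/(-742 + F(-20)) = -(-1982)*(0 + 459)/(-742 - 20) = -(-1982)*459/(-762) = -(-1982)*459*(-1/762) = -(-1982)*(-153)/254 = -1982*153/254 = -151623/127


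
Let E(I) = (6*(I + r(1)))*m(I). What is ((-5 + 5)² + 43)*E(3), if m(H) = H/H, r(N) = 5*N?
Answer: 2064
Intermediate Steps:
m(H) = 1
E(I) = 30 + 6*I (E(I) = (6*(I + 5*1))*1 = (6*(I + 5))*1 = (6*(5 + I))*1 = (30 + 6*I)*1 = 30 + 6*I)
((-5 + 5)² + 43)*E(3) = ((-5 + 5)² + 43)*(30 + 6*3) = (0² + 43)*(30 + 18) = (0 + 43)*48 = 43*48 = 2064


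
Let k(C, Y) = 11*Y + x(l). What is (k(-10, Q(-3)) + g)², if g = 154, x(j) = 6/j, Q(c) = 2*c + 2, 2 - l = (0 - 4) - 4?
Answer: 305809/25 ≈ 12232.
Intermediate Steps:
l = 10 (l = 2 - ((0 - 4) - 4) = 2 - (-4 - 4) = 2 - 1*(-8) = 2 + 8 = 10)
Q(c) = 2 + 2*c
k(C, Y) = ⅗ + 11*Y (k(C, Y) = 11*Y + 6/10 = 11*Y + 6*(⅒) = 11*Y + ⅗ = ⅗ + 11*Y)
(k(-10, Q(-3)) + g)² = ((⅗ + 11*(2 + 2*(-3))) + 154)² = ((⅗ + 11*(2 - 6)) + 154)² = ((⅗ + 11*(-4)) + 154)² = ((⅗ - 44) + 154)² = (-217/5 + 154)² = (553/5)² = 305809/25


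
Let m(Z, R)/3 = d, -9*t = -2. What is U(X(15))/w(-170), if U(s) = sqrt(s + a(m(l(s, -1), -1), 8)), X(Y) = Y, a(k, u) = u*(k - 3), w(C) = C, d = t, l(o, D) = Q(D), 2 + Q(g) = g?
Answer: -I*sqrt(33)/510 ≈ -0.011264*I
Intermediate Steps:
Q(g) = -2 + g
l(o, D) = -2 + D
t = 2/9 (t = -1/9*(-2) = 2/9 ≈ 0.22222)
d = 2/9 ≈ 0.22222
m(Z, R) = 2/3 (m(Z, R) = 3*(2/9) = 2/3)
a(k, u) = u*(-3 + k)
U(s) = sqrt(-56/3 + s) (U(s) = sqrt(s + 8*(-3 + 2/3)) = sqrt(s + 8*(-7/3)) = sqrt(s - 56/3) = sqrt(-56/3 + s))
U(X(15))/w(-170) = (sqrt(-168 + 9*15)/3)/(-170) = (sqrt(-168 + 135)/3)*(-1/170) = (sqrt(-33)/3)*(-1/170) = ((I*sqrt(33))/3)*(-1/170) = (I*sqrt(33)/3)*(-1/170) = -I*sqrt(33)/510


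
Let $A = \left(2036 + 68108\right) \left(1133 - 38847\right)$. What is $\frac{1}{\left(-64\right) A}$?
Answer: $\frac{1}{169306292224} \approx 5.9065 \cdot 10^{-12}$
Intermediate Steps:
$A = -2645410816$ ($A = 70144 \left(-37714\right) = -2645410816$)
$\frac{1}{\left(-64\right) A} = \frac{1}{\left(-64\right) \left(-2645410816\right)} = \frac{1}{169306292224}$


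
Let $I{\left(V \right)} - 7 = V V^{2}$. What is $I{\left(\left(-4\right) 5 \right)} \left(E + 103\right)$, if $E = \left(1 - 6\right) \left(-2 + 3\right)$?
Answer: $-783314$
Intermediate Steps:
$E = -5$ ($E = \left(-5\right) 1 = -5$)
$I{\left(V \right)} = 7 + V^{3}$ ($I{\left(V \right)} = 7 + V V^{2} = 7 + V^{3}$)
$I{\left(\left(-4\right) 5 \right)} \left(E + 103\right) = \left(7 + \left(\left(-4\right) 5\right)^{3}\right) \left(-5 + 103\right) = \left(7 + \left(-20\right)^{3}\right) 98 = \left(7 - 8000\right) 98 = \left(-7993\right) 98 = -783314$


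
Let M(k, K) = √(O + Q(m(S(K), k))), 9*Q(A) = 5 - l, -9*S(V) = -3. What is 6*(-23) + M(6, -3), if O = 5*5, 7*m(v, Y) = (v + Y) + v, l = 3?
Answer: -138 + √227/3 ≈ -132.98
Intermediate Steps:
S(V) = ⅓ (S(V) = -⅑*(-3) = ⅓)
m(v, Y) = Y/7 + 2*v/7 (m(v, Y) = ((v + Y) + v)/7 = ((Y + v) + v)/7 = (Y + 2*v)/7 = Y/7 + 2*v/7)
O = 25
Q(A) = 2/9 (Q(A) = (5 - 1*3)/9 = (5 - 3)/9 = (⅑)*2 = 2/9)
M(k, K) = √227/3 (M(k, K) = √(25 + 2/9) = √(227/9) = √227/3)
6*(-23) + M(6, -3) = 6*(-23) + √227/3 = -138 + √227/3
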